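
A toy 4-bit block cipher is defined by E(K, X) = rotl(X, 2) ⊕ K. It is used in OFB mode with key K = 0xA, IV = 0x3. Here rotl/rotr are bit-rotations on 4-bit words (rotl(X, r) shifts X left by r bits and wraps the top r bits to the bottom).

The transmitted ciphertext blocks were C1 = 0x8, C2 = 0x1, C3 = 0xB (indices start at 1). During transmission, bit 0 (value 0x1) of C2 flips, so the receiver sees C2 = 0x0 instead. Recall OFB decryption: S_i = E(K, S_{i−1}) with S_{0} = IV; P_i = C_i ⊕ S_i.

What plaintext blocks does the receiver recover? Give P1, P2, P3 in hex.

P1 = 0xE, P2 = 0x3, P3 = 0xD

Only C2 changed, to 0x0. In OFB, a change in C_i flips the same bit in P_i only; the keystream is unaffected. Decrypting the received ciphertext:
P1: S = E(K, 0x3) = 0x6; 0x8 ⊕ 0x6 = 0xE.
P2: S = E(K, 0x6) = 0x3; 0x0 ⊕ 0x3 = 0x3.
P3: S = E(K, 0x3) = 0x6; 0xB ⊕ 0x6 = 0xD.
Blocks that differ from the original plaintext: P2.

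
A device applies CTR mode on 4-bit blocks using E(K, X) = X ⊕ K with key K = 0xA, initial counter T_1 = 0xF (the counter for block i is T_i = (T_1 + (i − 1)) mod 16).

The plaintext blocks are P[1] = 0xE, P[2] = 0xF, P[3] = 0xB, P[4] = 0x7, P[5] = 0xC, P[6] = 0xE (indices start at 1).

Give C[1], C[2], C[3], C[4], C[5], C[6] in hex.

CTR encryption: S_i = E(K, T_i) where T_i is the counter for block i; C_i = P_i ⊕ S_i.
C[1]: T = 0xF, S = E(K, T) = 0x5; 0xE ⊕ 0x5 = 0xB.
C[2]: T = 0x0, S = E(K, T) = 0xA; 0xF ⊕ 0xA = 0x5.
C[3]: T = 0x1, S = E(K, T) = 0xB; 0xB ⊕ 0xB = 0x0.
C[4]: T = 0x2, S = E(K, T) = 0x8; 0x7 ⊕ 0x8 = 0xF.
C[5]: T = 0x3, S = E(K, T) = 0x9; 0xC ⊕ 0x9 = 0x5.
C[6]: T = 0x4, S = E(K, T) = 0xE; 0xE ⊕ 0xE = 0x0.

C[1] = 0xB, C[2] = 0x5, C[3] = 0x0, C[4] = 0xF, C[5] = 0x5, C[6] = 0x0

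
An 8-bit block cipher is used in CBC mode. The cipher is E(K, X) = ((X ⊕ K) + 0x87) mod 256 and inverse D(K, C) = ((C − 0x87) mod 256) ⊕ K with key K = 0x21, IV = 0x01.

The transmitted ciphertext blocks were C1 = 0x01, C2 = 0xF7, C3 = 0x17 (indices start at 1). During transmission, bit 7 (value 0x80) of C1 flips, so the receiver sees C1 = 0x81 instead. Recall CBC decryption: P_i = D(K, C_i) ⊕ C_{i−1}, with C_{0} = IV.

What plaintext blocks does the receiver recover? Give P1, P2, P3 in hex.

P1 = 0xDA, P2 = 0xD0, P3 = 0x46

Only C1 changed, to 0x81. In CBC, a change in C_i garbles P_i and flips the same bit in P_{i+1}. Decrypting the received ciphertext:
P1: D(K, 0x81) = 0xDB; 0xDB ⊕ 0x01 = 0xDA.
P2: D(K, 0xF7) = 0x51; 0x51 ⊕ 0x81 = 0xD0.
P3: D(K, 0x17) = 0xB1; 0xB1 ⊕ 0xF7 = 0x46.
Blocks that differ from the original plaintext: P1, P2.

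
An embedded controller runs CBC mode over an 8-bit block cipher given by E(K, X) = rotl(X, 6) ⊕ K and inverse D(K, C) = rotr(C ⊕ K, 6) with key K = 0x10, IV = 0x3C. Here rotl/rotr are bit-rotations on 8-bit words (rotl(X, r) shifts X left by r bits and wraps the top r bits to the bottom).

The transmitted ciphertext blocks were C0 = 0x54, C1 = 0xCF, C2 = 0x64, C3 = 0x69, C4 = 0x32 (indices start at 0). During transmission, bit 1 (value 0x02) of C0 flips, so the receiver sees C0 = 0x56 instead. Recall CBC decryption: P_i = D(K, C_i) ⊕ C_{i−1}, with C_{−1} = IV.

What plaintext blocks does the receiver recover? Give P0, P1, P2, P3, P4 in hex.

Only C0 changed, to 0x56. In CBC, a change in C_i garbles P_i and flips the same bit in P_{i+1}. Decrypting the received ciphertext:
P0: D(K, 0x56) = 0x19; 0x19 ⊕ 0x3C = 0x25.
P1: D(K, 0xCF) = 0x7F; 0x7F ⊕ 0x56 = 0x29.
P2: D(K, 0x64) = 0xD1; 0xD1 ⊕ 0xCF = 0x1E.
P3: D(K, 0x69) = 0xE5; 0xE5 ⊕ 0x64 = 0x81.
P4: D(K, 0x32) = 0x88; 0x88 ⊕ 0x69 = 0xE1.
Blocks that differ from the original plaintext: P0, P1.

P0 = 0x25, P1 = 0x29, P2 = 0x1E, P3 = 0x81, P4 = 0xE1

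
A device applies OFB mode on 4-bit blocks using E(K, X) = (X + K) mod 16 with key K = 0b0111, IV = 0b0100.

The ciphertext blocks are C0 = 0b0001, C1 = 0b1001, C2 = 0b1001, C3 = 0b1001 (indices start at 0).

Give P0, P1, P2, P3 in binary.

OFB decryption: S_i = E(K, S_{i−1}) with S_{−1} = IV; P_i = C_i ⊕ S_i.
P0: S = E(K, 0b0100) = 0b1011; 0b0001 ⊕ 0b1011 = 0b1010.
P1: S = E(K, 0b1011) = 0b0010; 0b1001 ⊕ 0b0010 = 0b1011.
P2: S = E(K, 0b0010) = 0b1001; 0b1001 ⊕ 0b1001 = 0b0000.
P3: S = E(K, 0b1001) = 0b0000; 0b1001 ⊕ 0b0000 = 0b1001.

P0 = 0b1010, P1 = 0b1011, P2 = 0b0000, P3 = 0b1001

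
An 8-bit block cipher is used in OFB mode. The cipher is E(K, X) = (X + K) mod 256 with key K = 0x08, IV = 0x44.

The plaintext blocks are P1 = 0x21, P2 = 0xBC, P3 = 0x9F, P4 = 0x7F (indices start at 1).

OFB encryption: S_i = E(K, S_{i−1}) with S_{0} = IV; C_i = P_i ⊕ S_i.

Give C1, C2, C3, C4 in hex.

C1: S = E(K, 0x44) = 0x4C; 0x21 ⊕ 0x4C = 0x6D.
C2: S = E(K, 0x4C) = 0x54; 0xBC ⊕ 0x54 = 0xE8.
C3: S = E(K, 0x54) = 0x5C; 0x9F ⊕ 0x5C = 0xC3.
C4: S = E(K, 0x5C) = 0x64; 0x7F ⊕ 0x64 = 0x1B.

C1 = 0x6D, C2 = 0xE8, C3 = 0xC3, C4 = 0x1B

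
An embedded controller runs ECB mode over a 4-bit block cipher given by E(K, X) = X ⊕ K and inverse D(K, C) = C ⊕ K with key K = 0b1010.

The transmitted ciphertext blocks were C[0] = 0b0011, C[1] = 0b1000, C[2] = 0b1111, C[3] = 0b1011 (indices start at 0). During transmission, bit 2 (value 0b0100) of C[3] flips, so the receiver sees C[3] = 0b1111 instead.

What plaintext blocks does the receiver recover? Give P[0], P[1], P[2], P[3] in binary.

ECB decryption: P_i = D(K, C_i).
Only C[3] changed, to 0b1111. In ECB, a change in C_i affects only P_i. Decrypting the received ciphertext:
P[0]: D(K, 0b0011) = 0b1001.
P[1]: D(K, 0b1000) = 0b0010.
P[2]: D(K, 0b1111) = 0b0101.
P[3]: D(K, 0b1111) = 0b0101.
Blocks that differ from the original plaintext: P[3].

P[0] = 0b1001, P[1] = 0b0010, P[2] = 0b0101, P[3] = 0b0101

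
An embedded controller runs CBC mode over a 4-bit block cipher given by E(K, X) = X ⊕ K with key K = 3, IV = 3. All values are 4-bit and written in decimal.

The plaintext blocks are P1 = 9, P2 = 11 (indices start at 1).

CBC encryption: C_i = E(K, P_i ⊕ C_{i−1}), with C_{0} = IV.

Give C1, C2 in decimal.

C1: P1 ⊕ 3 = 10; E(K, 10) = 9.
C2: P2 ⊕ 9 = 2; E(K, 2) = 1.

C1 = 9, C2 = 1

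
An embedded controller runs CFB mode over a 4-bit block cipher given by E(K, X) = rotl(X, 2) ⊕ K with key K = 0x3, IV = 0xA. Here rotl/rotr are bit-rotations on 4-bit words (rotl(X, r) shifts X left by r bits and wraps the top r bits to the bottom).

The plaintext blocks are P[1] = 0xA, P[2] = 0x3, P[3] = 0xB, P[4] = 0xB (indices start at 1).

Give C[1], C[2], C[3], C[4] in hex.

C[1] = 0x3, C[2] = 0xC, C[3] = 0xB, C[4] = 0x6

CFB encryption: C_i = P_i ⊕ E(K, C_{i−1}), with C_{0} = IV.
C[1]: E(K, 0xA) = 0x9; 0xA ⊕ 0x9 = 0x3.
C[2]: E(K, 0x3) = 0xF; 0x3 ⊕ 0xF = 0xC.
C[3]: E(K, 0xC) = 0x0; 0xB ⊕ 0x0 = 0xB.
C[4]: E(K, 0xB) = 0xD; 0xB ⊕ 0xD = 0x6.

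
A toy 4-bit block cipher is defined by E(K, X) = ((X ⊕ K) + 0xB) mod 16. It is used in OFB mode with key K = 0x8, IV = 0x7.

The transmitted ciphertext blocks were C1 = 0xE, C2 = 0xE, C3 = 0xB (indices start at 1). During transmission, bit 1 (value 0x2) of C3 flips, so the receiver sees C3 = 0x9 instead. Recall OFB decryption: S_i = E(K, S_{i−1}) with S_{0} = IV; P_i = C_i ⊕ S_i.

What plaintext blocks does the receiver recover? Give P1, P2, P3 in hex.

Only C3 changed, to 0x9. In OFB, a change in C_i flips the same bit in P_i only; the keystream is unaffected. Decrypting the received ciphertext:
P1: S = E(K, 0x7) = 0xA; 0xE ⊕ 0xA = 0x4.
P2: S = E(K, 0xA) = 0xD; 0xE ⊕ 0xD = 0x3.
P3: S = E(K, 0xD) = 0x0; 0x9 ⊕ 0x0 = 0x9.
Blocks that differ from the original plaintext: P3.

P1 = 0x4, P2 = 0x3, P3 = 0x9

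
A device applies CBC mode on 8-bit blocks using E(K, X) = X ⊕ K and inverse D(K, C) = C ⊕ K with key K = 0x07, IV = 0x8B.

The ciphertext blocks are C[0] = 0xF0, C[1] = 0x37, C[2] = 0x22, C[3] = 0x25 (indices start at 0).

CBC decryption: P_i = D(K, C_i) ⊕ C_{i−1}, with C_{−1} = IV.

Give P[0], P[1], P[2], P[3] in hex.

P[0] = 0x7C, P[1] = 0xC0, P[2] = 0x12, P[3] = 0x00

P[0]: D(K, 0xF0) = 0xF7; 0xF7 ⊕ 0x8B = 0x7C.
P[1]: D(K, 0x37) = 0x30; 0x30 ⊕ 0xF0 = 0xC0.
P[2]: D(K, 0x22) = 0x25; 0x25 ⊕ 0x37 = 0x12.
P[3]: D(K, 0x25) = 0x22; 0x22 ⊕ 0x22 = 0x00.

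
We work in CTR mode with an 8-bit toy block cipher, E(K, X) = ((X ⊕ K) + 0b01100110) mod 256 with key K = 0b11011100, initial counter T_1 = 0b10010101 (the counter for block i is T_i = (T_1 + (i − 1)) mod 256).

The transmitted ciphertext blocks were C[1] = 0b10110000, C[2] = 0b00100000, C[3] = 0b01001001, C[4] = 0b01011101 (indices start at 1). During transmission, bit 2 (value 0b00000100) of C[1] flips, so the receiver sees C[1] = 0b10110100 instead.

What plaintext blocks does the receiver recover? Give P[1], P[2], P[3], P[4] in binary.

CTR decryption: S_i = E(K, T_i) where T_i is the counter for block i; P_i = C_i ⊕ S_i.
Only C[1] changed, to 0b10110100. In CTR, a change in C_i flips the same bit in P_i only; the keystream is unaffected. Decrypting the received ciphertext:
P[1]: T = 0b10010101, S = E(K, T) = 0b10101111; 0b10110100 ⊕ 0b10101111 = 0b00011011.
P[2]: T = 0b10010110, S = E(K, T) = 0b10110000; 0b00100000 ⊕ 0b10110000 = 0b10010000.
P[3]: T = 0b10010111, S = E(K, T) = 0b10110001; 0b01001001 ⊕ 0b10110001 = 0b11111000.
P[4]: T = 0b10011000, S = E(K, T) = 0b10101010; 0b01011101 ⊕ 0b10101010 = 0b11110111.
Blocks that differ from the original plaintext: P[1].

P[1] = 0b00011011, P[2] = 0b10010000, P[3] = 0b11111000, P[4] = 0b11110111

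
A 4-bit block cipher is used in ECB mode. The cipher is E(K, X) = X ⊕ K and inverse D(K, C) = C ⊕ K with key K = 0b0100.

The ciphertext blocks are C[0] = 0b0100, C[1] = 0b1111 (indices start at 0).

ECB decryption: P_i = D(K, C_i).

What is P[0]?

P[0] = 0b0000

P[0]: D(K, 0b0100) = 0b0000.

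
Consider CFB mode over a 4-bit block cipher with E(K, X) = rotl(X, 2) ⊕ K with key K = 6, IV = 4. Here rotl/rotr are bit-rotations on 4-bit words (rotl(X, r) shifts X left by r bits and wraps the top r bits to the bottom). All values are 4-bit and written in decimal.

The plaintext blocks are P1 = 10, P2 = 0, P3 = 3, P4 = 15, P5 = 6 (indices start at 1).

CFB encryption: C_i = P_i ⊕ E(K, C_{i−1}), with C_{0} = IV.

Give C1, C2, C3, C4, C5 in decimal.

C1: E(K, 4) = 7; 10 ⊕ 7 = 13.
C2: E(K, 13) = 1; 0 ⊕ 1 = 1.
C3: E(K, 1) = 2; 3 ⊕ 2 = 1.
C4: E(K, 1) = 2; 15 ⊕ 2 = 13.
C5: E(K, 13) = 1; 6 ⊕ 1 = 7.

C1 = 13, C2 = 1, C3 = 1, C4 = 13, C5 = 7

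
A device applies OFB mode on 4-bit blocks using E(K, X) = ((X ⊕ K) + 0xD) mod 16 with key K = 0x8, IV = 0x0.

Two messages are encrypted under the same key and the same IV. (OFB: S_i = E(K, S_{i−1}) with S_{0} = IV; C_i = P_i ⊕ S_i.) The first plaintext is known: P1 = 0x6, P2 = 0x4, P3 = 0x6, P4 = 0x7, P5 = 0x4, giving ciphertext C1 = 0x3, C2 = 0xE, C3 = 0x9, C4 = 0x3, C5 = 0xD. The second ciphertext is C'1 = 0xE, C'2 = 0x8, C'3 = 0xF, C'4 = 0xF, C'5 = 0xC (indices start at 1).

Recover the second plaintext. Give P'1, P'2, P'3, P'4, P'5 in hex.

P'1 = 0xB, P'2 = 0x2, P'3 = 0x0, P'4 = 0xB, P'5 = 0x5

In OFB with a reused IV, both messages share the same keystream S_i, so C_i ⊕ C'_i = P_i ⊕ P'_i and thus P'_i = P_i ⊕ C_i ⊕ C'_i.
P'1: 0x6 ⊕ 0x3 ⊕ 0xE = 0xB.
P'2: 0x4 ⊕ 0xE ⊕ 0x8 = 0x2.
P'3: 0x6 ⊕ 0x9 ⊕ 0xF = 0x0.
P'4: 0x7 ⊕ 0x3 ⊕ 0xF = 0xB.
P'5: 0x4 ⊕ 0xD ⊕ 0xC = 0x5.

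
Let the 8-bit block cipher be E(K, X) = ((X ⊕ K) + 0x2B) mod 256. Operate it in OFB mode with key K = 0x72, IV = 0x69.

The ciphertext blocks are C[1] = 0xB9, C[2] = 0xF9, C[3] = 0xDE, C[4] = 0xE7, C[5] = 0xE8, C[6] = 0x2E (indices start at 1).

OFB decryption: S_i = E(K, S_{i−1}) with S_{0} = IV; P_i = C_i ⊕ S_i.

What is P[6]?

P[6] = 0x65

P[1]: S = E(K, 0x69) = 0x46; 0xB9 ⊕ 0x46 = 0xFF.
P[2]: S = E(K, 0x46) = 0x5F; 0xF9 ⊕ 0x5F = 0xA6.
P[3]: S = E(K, 0x5F) = 0x58; 0xDE ⊕ 0x58 = 0x86.
P[4]: S = E(K, 0x58) = 0x55; 0xE7 ⊕ 0x55 = 0xB2.
P[5]: S = E(K, 0x55) = 0x52; 0xE8 ⊕ 0x52 = 0xBA.
P[6]: S = E(K, 0x52) = 0x4B; 0x2E ⊕ 0x4B = 0x65.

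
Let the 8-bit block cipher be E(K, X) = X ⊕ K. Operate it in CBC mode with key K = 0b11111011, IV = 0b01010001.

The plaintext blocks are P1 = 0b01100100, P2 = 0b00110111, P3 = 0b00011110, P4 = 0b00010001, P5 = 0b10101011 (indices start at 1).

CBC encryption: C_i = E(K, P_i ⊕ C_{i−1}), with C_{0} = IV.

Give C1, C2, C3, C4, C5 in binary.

C1: P1 ⊕ 0b01010001 = 0b00110101; E(K, 0b00110101) = 0b11001110.
C2: P2 ⊕ 0b11001110 = 0b11111001; E(K, 0b11111001) = 0b00000010.
C3: P3 ⊕ 0b00000010 = 0b00011100; E(K, 0b00011100) = 0b11100111.
C4: P4 ⊕ 0b11100111 = 0b11110110; E(K, 0b11110110) = 0b00001101.
C5: P5 ⊕ 0b00001101 = 0b10100110; E(K, 0b10100110) = 0b01011101.

C1 = 0b11001110, C2 = 0b00000010, C3 = 0b11100111, C4 = 0b00001101, C5 = 0b01011101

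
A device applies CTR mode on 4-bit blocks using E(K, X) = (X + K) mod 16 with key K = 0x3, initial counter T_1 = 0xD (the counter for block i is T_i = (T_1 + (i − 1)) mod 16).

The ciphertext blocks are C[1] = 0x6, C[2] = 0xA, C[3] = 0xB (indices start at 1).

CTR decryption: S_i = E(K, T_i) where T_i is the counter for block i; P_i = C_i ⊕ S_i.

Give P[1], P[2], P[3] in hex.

P[1] = 0x6, P[2] = 0xB, P[3] = 0x9

P[1]: T = 0xD, S = E(K, T) = 0x0; 0x6 ⊕ 0x0 = 0x6.
P[2]: T = 0xE, S = E(K, T) = 0x1; 0xA ⊕ 0x1 = 0xB.
P[3]: T = 0xF, S = E(K, T) = 0x2; 0xB ⊕ 0x2 = 0x9.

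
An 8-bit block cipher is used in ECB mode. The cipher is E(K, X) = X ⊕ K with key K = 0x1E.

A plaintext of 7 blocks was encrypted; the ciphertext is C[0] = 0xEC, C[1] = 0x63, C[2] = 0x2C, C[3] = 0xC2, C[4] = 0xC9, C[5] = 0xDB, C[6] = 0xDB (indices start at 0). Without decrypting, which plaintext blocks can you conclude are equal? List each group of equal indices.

ECB encrypts each block independently with the same key, so equal ciphertext blocks imply equal plaintext blocks.
C[5] = C[6] = 0xDB, so P[5] = P[6].

P[5] = P[6]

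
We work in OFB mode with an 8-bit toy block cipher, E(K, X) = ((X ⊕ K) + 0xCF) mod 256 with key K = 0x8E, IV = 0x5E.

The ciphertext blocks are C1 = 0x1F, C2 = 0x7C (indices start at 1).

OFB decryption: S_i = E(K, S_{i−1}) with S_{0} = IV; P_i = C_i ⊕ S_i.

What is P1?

P1 = 0x80

P1: S = E(K, 0x5E) = 0x9F; 0x1F ⊕ 0x9F = 0x80.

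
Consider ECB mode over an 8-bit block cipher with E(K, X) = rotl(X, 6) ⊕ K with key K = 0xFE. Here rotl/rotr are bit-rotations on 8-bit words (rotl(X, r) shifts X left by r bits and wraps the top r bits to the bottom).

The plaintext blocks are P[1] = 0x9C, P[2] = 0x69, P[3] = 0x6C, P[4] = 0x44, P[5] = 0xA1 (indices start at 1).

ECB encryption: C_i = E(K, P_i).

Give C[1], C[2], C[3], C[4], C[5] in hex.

C[1]: E(K, 0x9C) = 0xD9.
C[2]: E(K, 0x69) = 0xA4.
C[3]: E(K, 0x6C) = 0xE5.
C[4]: E(K, 0x44) = 0xEF.
C[5]: E(K, 0xA1) = 0x96.

C[1] = 0xD9, C[2] = 0xA4, C[3] = 0xE5, C[4] = 0xEF, C[5] = 0x96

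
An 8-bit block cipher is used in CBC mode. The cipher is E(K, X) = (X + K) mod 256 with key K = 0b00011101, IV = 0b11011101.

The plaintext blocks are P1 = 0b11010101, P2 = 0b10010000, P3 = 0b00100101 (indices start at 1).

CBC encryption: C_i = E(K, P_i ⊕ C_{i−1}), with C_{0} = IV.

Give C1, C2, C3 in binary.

C1 = 0b00100101, C2 = 0b11010010, C3 = 0b00010100

C1: P1 ⊕ 0b11011101 = 0b00001000; E(K, 0b00001000) = 0b00100101.
C2: P2 ⊕ 0b00100101 = 0b10110101; E(K, 0b10110101) = 0b11010010.
C3: P3 ⊕ 0b11010010 = 0b11110111; E(K, 0b11110111) = 0b00010100.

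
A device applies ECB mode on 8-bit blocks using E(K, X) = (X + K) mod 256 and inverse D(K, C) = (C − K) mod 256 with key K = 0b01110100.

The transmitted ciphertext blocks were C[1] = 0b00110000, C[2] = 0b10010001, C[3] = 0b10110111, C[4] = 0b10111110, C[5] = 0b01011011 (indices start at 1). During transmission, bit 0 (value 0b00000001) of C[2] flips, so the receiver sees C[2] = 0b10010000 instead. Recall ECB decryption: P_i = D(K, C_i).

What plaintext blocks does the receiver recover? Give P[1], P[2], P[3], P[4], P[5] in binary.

Only C[2] changed, to 0b10010000. In ECB, a change in C_i affects only P_i. Decrypting the received ciphertext:
P[1]: D(K, 0b00110000) = 0b10111100.
P[2]: D(K, 0b10010000) = 0b00011100.
P[3]: D(K, 0b10110111) = 0b01000011.
P[4]: D(K, 0b10111110) = 0b01001010.
P[5]: D(K, 0b01011011) = 0b11100111.
Blocks that differ from the original plaintext: P[2].

P[1] = 0b10111100, P[2] = 0b00011100, P[3] = 0b01000011, P[4] = 0b01001010, P[5] = 0b11100111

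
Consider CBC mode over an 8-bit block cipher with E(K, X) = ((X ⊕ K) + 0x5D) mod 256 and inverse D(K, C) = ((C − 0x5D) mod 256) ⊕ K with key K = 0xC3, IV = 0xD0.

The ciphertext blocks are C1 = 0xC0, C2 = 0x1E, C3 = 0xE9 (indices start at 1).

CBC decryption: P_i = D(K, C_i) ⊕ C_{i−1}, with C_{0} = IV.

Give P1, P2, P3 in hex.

P1: D(K, 0xC0) = 0xA0; 0xA0 ⊕ 0xD0 = 0x70.
P2: D(K, 0x1E) = 0x02; 0x02 ⊕ 0xC0 = 0xC2.
P3: D(K, 0xE9) = 0x4F; 0x4F ⊕ 0x1E = 0x51.

P1 = 0x70, P2 = 0xC2, P3 = 0x51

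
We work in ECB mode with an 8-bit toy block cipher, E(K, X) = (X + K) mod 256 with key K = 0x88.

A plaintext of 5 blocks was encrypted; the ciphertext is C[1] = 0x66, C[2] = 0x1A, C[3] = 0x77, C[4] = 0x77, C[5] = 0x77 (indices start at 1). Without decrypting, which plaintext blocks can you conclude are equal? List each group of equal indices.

P[3] = P[4] = P[5]

ECB encrypts each block independently with the same key, so equal ciphertext blocks imply equal plaintext blocks.
C[3] = C[4] = C[5] = 0x77, so P[3] = P[4] = P[5].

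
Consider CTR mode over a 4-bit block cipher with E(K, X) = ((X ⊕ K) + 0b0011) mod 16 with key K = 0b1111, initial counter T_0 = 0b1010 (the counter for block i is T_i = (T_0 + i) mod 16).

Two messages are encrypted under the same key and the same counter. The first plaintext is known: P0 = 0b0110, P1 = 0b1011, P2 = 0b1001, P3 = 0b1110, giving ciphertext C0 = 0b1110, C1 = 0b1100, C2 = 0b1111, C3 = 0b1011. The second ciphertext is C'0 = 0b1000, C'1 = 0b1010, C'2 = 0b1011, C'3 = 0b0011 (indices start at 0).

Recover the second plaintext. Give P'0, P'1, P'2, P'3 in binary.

P'0 = 0b0000, P'1 = 0b1101, P'2 = 0b1101, P'3 = 0b0110

In CTR with a reused counter, both messages share the same keystream S_i, so C_i ⊕ C'_i = P_i ⊕ P'_i and thus P'_i = P_i ⊕ C_i ⊕ C'_i.
P'0: 0b0110 ⊕ 0b1110 ⊕ 0b1000 = 0b0000.
P'1: 0b1011 ⊕ 0b1100 ⊕ 0b1010 = 0b1101.
P'2: 0b1001 ⊕ 0b1111 ⊕ 0b1011 = 0b1101.
P'3: 0b1110 ⊕ 0b1011 ⊕ 0b0011 = 0b0110.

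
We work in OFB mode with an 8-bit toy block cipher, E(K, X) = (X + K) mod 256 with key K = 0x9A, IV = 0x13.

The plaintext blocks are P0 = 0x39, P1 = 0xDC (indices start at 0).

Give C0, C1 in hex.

OFB encryption: S_i = E(K, S_{i−1}) with S_{−1} = IV; C_i = P_i ⊕ S_i.
C0: S = E(K, 0x13) = 0xAD; 0x39 ⊕ 0xAD = 0x94.
C1: S = E(K, 0xAD) = 0x47; 0xDC ⊕ 0x47 = 0x9B.

C0 = 0x94, C1 = 0x9B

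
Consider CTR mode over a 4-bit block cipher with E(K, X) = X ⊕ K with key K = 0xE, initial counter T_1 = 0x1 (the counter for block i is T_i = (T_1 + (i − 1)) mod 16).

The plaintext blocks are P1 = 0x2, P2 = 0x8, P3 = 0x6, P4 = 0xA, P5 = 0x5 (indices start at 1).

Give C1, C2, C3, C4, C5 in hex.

CTR encryption: S_i = E(K, T_i) where T_i is the counter for block i; C_i = P_i ⊕ S_i.
C1: T = 0x1, S = E(K, T) = 0xF; 0x2 ⊕ 0xF = 0xD.
C2: T = 0x2, S = E(K, T) = 0xC; 0x8 ⊕ 0xC = 0x4.
C3: T = 0x3, S = E(K, T) = 0xD; 0x6 ⊕ 0xD = 0xB.
C4: T = 0x4, S = E(K, T) = 0xA; 0xA ⊕ 0xA = 0x0.
C5: T = 0x5, S = E(K, T) = 0xB; 0x5 ⊕ 0xB = 0xE.

C1 = 0xD, C2 = 0x4, C3 = 0xB, C4 = 0x0, C5 = 0xE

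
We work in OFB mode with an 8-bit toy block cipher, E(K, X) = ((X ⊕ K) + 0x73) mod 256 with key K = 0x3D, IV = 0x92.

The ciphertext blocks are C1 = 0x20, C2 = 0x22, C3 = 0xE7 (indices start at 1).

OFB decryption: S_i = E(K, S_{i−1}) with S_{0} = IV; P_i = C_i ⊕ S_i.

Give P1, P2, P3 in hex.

P1 = 0x02, P2 = 0xB0, P3 = 0xC5

P1: S = E(K, 0x92) = 0x22; 0x20 ⊕ 0x22 = 0x02.
P2: S = E(K, 0x22) = 0x92; 0x22 ⊕ 0x92 = 0xB0.
P3: S = E(K, 0x92) = 0x22; 0xE7 ⊕ 0x22 = 0xC5.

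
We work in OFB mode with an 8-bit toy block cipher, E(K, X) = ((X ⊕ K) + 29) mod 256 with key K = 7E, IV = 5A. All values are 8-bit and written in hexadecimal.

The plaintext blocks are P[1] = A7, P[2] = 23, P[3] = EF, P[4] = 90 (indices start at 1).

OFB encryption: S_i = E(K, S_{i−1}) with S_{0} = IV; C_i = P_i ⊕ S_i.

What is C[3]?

C[1]: S = E(K, 5A) = 4D; A7 ⊕ 4D = EA.
C[2]: S = E(K, 4D) = 5C; 23 ⊕ 5C = 7F.
C[3]: S = E(K, 5C) = 4B; EF ⊕ 4B = A4.

C[3] = A4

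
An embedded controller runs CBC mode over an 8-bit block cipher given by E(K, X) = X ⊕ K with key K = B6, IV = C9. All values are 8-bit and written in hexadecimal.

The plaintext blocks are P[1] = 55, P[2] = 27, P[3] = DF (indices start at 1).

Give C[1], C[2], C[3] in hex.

C[1] = 2A, C[2] = BB, C[3] = D2

CBC encryption: C_i = E(K, P_i ⊕ C_{i−1}), with C_{0} = IV.
C[1]: P[1] ⊕ C9 = 9C; E(K, 9C) = 2A.
C[2]: P[2] ⊕ 2A = 0D; E(K, 0D) = BB.
C[3]: P[3] ⊕ BB = 64; E(K, 64) = D2.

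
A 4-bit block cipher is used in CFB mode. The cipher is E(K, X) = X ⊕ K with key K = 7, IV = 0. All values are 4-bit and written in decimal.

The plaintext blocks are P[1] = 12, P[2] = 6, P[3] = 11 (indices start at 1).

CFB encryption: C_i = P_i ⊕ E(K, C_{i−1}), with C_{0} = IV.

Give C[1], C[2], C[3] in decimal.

C[1]: E(K, 0) = 7; 12 ⊕ 7 = 11.
C[2]: E(K, 11) = 12; 6 ⊕ 12 = 10.
C[3]: E(K, 10) = 13; 11 ⊕ 13 = 6.

C[1] = 11, C[2] = 10, C[3] = 6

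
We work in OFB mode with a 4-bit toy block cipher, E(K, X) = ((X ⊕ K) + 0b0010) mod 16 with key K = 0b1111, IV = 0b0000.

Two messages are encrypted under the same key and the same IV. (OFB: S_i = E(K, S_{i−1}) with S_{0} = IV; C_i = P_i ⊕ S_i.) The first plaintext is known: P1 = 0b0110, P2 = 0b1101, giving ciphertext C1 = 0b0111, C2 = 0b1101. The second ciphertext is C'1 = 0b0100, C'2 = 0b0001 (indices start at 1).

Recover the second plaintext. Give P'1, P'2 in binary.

In OFB with a reused IV, both messages share the same keystream S_i, so C_i ⊕ C'_i = P_i ⊕ P'_i and thus P'_i = P_i ⊕ C_i ⊕ C'_i.
P'1: 0b0110 ⊕ 0b0111 ⊕ 0b0100 = 0b0101.
P'2: 0b1101 ⊕ 0b1101 ⊕ 0b0001 = 0b0001.

P'1 = 0b0101, P'2 = 0b0001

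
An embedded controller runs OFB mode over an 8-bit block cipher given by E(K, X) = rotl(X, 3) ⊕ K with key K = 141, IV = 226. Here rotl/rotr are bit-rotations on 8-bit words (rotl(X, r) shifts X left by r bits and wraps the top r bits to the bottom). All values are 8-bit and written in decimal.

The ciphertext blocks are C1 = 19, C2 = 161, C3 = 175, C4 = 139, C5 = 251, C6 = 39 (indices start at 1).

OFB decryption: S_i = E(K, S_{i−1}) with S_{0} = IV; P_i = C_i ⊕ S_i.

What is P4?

P4 = 60

P1: S = E(K, 226) = 154; 19 ⊕ 154 = 137.
P2: S = E(K, 154) = 89; 161 ⊕ 89 = 248.
P3: S = E(K, 89) = 71; 175 ⊕ 71 = 232.
P4: S = E(K, 71) = 183; 139 ⊕ 183 = 60.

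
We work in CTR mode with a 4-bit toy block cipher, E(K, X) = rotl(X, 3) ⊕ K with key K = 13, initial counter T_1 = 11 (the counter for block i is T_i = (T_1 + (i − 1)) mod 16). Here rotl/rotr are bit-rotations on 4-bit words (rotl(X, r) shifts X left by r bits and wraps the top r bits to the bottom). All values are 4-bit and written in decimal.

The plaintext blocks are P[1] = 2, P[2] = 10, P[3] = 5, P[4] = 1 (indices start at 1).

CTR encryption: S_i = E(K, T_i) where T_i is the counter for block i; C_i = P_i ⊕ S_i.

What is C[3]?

C[1]: T = 11, S = E(K, T) = 0; 2 ⊕ 0 = 2.
C[2]: T = 12, S = E(K, T) = 11; 10 ⊕ 11 = 1.
C[3]: T = 13, S = E(K, T) = 3; 5 ⊕ 3 = 6.

C[3] = 6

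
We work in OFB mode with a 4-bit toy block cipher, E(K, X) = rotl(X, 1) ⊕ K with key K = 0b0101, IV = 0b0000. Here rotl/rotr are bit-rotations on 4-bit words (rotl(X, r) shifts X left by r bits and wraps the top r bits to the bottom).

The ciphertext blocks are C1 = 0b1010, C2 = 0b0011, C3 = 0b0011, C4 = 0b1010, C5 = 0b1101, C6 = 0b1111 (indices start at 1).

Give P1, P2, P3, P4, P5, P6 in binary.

P1 = 0b1111, P2 = 0b1100, P3 = 0b1001, P4 = 0b1010, P5 = 0b1000, P6 = 0b0000

OFB decryption: S_i = E(K, S_{i−1}) with S_{0} = IV; P_i = C_i ⊕ S_i.
P1: S = E(K, 0b0000) = 0b0101; 0b1010 ⊕ 0b0101 = 0b1111.
P2: S = E(K, 0b0101) = 0b1111; 0b0011 ⊕ 0b1111 = 0b1100.
P3: S = E(K, 0b1111) = 0b1010; 0b0011 ⊕ 0b1010 = 0b1001.
P4: S = E(K, 0b1010) = 0b0000; 0b1010 ⊕ 0b0000 = 0b1010.
P5: S = E(K, 0b0000) = 0b0101; 0b1101 ⊕ 0b0101 = 0b1000.
P6: S = E(K, 0b0101) = 0b1111; 0b1111 ⊕ 0b1111 = 0b0000.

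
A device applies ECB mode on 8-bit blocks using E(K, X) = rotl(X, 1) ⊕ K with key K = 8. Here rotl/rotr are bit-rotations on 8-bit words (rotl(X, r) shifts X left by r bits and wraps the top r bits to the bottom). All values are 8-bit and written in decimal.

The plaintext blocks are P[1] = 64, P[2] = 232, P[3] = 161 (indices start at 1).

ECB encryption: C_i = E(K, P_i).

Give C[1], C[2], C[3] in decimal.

C[1] = 136, C[2] = 217, C[3] = 75

C[1]: E(K, 64) = 136.
C[2]: E(K, 232) = 217.
C[3]: E(K, 161) = 75.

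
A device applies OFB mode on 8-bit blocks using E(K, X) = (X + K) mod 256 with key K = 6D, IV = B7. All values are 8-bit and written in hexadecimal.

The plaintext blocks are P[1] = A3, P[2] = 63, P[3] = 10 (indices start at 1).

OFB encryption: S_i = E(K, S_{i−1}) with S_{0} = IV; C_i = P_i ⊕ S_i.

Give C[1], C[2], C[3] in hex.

C[1] = 87, C[2] = F2, C[3] = EE

C[1]: S = E(K, B7) = 24; A3 ⊕ 24 = 87.
C[2]: S = E(K, 24) = 91; 63 ⊕ 91 = F2.
C[3]: S = E(K, 91) = FE; 10 ⊕ FE = EE.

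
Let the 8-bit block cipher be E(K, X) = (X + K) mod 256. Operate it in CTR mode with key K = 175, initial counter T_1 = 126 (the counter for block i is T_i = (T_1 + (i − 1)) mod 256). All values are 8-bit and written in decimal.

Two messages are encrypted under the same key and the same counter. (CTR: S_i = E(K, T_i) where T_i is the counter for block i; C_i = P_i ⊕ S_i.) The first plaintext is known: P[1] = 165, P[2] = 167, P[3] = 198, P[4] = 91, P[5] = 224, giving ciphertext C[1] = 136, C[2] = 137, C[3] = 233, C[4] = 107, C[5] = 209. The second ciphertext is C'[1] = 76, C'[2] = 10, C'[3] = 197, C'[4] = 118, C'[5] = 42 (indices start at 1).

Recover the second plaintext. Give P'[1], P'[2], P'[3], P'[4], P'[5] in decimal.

P'[1] = 97, P'[2] = 36, P'[3] = 234, P'[4] = 70, P'[5] = 27

In CTR with a reused counter, both messages share the same keystream S_i, so C_i ⊕ C'_i = P_i ⊕ P'_i and thus P'_i = P_i ⊕ C_i ⊕ C'_i.
P'[1]: 165 ⊕ 136 ⊕ 76 = 97.
P'[2]: 167 ⊕ 137 ⊕ 10 = 36.
P'[3]: 198 ⊕ 233 ⊕ 197 = 234.
P'[4]: 91 ⊕ 107 ⊕ 118 = 70.
P'[5]: 224 ⊕ 209 ⊕ 42 = 27.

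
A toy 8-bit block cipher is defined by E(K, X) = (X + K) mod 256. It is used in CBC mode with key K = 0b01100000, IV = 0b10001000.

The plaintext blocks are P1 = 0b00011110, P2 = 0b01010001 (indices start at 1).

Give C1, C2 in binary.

CBC encryption: C_i = E(K, P_i ⊕ C_{i−1}), with C_{0} = IV.
C1: P1 ⊕ 0b10001000 = 0b10010110; E(K, 0b10010110) = 0b11110110.
C2: P2 ⊕ 0b11110110 = 0b10100111; E(K, 0b10100111) = 0b00000111.

C1 = 0b11110110, C2 = 0b00000111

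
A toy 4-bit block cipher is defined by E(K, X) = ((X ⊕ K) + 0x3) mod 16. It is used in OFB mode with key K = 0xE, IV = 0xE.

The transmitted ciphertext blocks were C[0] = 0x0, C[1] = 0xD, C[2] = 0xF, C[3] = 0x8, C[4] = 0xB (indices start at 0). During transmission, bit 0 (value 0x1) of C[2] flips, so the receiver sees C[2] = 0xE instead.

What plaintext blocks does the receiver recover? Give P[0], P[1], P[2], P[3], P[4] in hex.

OFB decryption: S_i = E(K, S_{i−1}) with S_{−1} = IV; P_i = C_i ⊕ S_i.
Only C[2] changed, to 0xE. In OFB, a change in C_i flips the same bit in P_i only; the keystream is unaffected. Decrypting the received ciphertext:
P[0]: S = E(K, 0xE) = 0x3; 0x0 ⊕ 0x3 = 0x3.
P[1]: S = E(K, 0x3) = 0x0; 0xD ⊕ 0x0 = 0xD.
P[2]: S = E(K, 0x0) = 0x1; 0xE ⊕ 0x1 = 0xF.
P[3]: S = E(K, 0x1) = 0x2; 0x8 ⊕ 0x2 = 0xA.
P[4]: S = E(K, 0x2) = 0xF; 0xB ⊕ 0xF = 0x4.
Blocks that differ from the original plaintext: P[2].

P[0] = 0x3, P[1] = 0xD, P[2] = 0xF, P[3] = 0xA, P[4] = 0x4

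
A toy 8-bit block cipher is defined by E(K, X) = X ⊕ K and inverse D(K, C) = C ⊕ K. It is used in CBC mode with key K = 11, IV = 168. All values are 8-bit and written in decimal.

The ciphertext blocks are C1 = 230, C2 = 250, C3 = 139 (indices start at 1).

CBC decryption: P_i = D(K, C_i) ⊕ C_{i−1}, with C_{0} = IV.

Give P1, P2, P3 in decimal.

P1: D(K, 230) = 237; 237 ⊕ 168 = 69.
P2: D(K, 250) = 241; 241 ⊕ 230 = 23.
P3: D(K, 139) = 128; 128 ⊕ 250 = 122.

P1 = 69, P2 = 23, P3 = 122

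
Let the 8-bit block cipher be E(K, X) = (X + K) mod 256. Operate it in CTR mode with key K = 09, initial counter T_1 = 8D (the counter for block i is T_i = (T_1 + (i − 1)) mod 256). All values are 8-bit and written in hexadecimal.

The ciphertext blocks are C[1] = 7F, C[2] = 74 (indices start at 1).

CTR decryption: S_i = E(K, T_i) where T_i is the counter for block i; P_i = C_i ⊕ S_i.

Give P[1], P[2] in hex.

P[1] = E9, P[2] = E3

P[1]: T = 8D, S = E(K, T) = 96; 7F ⊕ 96 = E9.
P[2]: T = 8E, S = E(K, T) = 97; 74 ⊕ 97 = E3.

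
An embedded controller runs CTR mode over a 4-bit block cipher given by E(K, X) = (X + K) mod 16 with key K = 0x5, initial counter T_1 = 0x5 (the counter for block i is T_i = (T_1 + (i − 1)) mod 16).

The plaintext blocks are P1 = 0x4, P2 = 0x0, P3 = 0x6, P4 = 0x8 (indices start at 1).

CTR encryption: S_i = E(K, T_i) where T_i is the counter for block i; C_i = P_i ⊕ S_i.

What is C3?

C1: T = 0x5, S = E(K, T) = 0xA; 0x4 ⊕ 0xA = 0xE.
C2: T = 0x6, S = E(K, T) = 0xB; 0x0 ⊕ 0xB = 0xB.
C3: T = 0x7, S = E(K, T) = 0xC; 0x6 ⊕ 0xC = 0xA.

C3 = 0xA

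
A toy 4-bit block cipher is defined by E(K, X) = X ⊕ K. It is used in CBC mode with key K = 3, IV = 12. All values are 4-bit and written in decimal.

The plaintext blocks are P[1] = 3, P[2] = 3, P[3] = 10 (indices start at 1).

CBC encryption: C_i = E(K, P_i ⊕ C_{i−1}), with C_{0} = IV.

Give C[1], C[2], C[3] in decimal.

C[1]: P[1] ⊕ 12 = 15; E(K, 15) = 12.
C[2]: P[2] ⊕ 12 = 15; E(K, 15) = 12.
C[3]: P[3] ⊕ 12 = 6; E(K, 6) = 5.

C[1] = 12, C[2] = 12, C[3] = 5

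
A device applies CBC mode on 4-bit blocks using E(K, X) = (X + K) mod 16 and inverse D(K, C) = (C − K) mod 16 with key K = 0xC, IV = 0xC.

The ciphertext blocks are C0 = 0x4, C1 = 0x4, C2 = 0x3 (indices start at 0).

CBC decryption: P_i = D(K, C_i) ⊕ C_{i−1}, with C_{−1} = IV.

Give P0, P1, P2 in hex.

P0: D(K, 0x4) = 0x8; 0x8 ⊕ 0xC = 0x4.
P1: D(K, 0x4) = 0x8; 0x8 ⊕ 0x4 = 0xC.
P2: D(K, 0x3) = 0x7; 0x7 ⊕ 0x4 = 0x3.

P0 = 0x4, P1 = 0xC, P2 = 0x3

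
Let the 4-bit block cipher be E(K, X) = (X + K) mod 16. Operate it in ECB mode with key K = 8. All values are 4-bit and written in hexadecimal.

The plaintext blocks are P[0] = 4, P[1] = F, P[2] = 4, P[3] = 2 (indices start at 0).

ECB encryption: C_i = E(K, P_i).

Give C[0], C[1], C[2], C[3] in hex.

C[0] = C, C[1] = 7, C[2] = C, C[3] = A

C[0]: E(K, 4) = C.
C[1]: E(K, F) = 7.
C[2]: E(K, 4) = C.
C[3]: E(K, 2) = A.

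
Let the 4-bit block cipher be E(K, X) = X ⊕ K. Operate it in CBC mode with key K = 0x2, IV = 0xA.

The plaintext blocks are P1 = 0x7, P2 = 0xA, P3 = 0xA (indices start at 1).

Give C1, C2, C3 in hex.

C1 = 0xF, C2 = 0x7, C3 = 0xF

CBC encryption: C_i = E(K, P_i ⊕ C_{i−1}), with C_{0} = IV.
C1: P1 ⊕ 0xA = 0xD; E(K, 0xD) = 0xF.
C2: P2 ⊕ 0xF = 0x5; E(K, 0x5) = 0x7.
C3: P3 ⊕ 0x7 = 0xD; E(K, 0xD) = 0xF.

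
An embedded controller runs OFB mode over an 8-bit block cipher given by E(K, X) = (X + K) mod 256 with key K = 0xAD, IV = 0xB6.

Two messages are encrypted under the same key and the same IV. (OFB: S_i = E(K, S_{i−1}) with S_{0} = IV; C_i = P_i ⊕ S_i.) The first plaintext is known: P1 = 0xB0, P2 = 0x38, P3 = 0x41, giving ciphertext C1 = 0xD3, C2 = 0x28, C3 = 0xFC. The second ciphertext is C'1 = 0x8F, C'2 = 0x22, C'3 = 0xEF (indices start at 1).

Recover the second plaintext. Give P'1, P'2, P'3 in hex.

In OFB with a reused IV, both messages share the same keystream S_i, so C_i ⊕ C'_i = P_i ⊕ P'_i and thus P'_i = P_i ⊕ C_i ⊕ C'_i.
P'1: 0xB0 ⊕ 0xD3 ⊕ 0x8F = 0xEC.
P'2: 0x38 ⊕ 0x28 ⊕ 0x22 = 0x32.
P'3: 0x41 ⊕ 0xFC ⊕ 0xEF = 0x52.

P'1 = 0xEC, P'2 = 0x32, P'3 = 0x52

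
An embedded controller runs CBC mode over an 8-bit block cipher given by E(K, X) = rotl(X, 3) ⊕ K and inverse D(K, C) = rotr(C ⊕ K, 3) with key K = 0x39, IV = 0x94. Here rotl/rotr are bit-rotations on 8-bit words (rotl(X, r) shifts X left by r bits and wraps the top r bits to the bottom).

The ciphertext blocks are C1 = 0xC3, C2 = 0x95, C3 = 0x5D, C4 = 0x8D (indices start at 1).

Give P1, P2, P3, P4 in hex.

CBC decryption: P_i = D(K, C_i) ⊕ C_{i−1}, with C_{0} = IV.
P1: D(K, 0xC3) = 0x5F; 0x5F ⊕ 0x94 = 0xCB.
P2: D(K, 0x95) = 0x95; 0x95 ⊕ 0xC3 = 0x56.
P3: D(K, 0x5D) = 0x8C; 0x8C ⊕ 0x95 = 0x19.
P4: D(K, 0x8D) = 0x96; 0x96 ⊕ 0x5D = 0xCB.

P1 = 0xCB, P2 = 0x56, P3 = 0x19, P4 = 0xCB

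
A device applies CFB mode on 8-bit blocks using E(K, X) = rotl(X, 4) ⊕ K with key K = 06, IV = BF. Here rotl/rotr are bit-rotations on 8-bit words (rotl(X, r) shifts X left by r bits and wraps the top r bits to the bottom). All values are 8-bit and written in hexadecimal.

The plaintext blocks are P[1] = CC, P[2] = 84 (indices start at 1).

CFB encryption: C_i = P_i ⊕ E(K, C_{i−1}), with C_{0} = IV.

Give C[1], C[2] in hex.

C[1] = 31, C[2] = 91

C[1]: E(K, BF) = FD; CC ⊕ FD = 31.
C[2]: E(K, 31) = 15; 84 ⊕ 15 = 91.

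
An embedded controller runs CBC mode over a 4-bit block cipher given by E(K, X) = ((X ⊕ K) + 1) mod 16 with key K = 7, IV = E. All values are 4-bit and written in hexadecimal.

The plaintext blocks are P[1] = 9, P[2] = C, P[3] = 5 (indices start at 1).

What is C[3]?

C[3] = A

CBC encryption: C_i = E(K, P_i ⊕ C_{i−1}), with C_{0} = IV.
C[1]: P[1] ⊕ E = 7; E(K, 7) = 1.
C[2]: P[2] ⊕ 1 = D; E(K, D) = B.
C[3]: P[3] ⊕ B = E; E(K, E) = A.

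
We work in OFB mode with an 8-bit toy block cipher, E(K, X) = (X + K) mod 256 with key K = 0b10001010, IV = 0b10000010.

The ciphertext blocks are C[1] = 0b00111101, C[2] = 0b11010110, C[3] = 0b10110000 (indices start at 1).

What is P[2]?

P[2] = 0b01000000

OFB decryption: S_i = E(K, S_{i−1}) with S_{0} = IV; P_i = C_i ⊕ S_i.
P[1]: S = E(K, 0b10000010) = 0b00001100; 0b00111101 ⊕ 0b00001100 = 0b00110001.
P[2]: S = E(K, 0b00001100) = 0b10010110; 0b11010110 ⊕ 0b10010110 = 0b01000000.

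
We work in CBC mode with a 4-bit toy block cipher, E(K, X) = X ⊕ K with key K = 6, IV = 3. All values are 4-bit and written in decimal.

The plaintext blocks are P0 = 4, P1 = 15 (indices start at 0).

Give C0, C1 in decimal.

CBC encryption: C_i = E(K, P_i ⊕ C_{i−1}), with C_{−1} = IV.
C0: P0 ⊕ 3 = 7; E(K, 7) = 1.
C1: P1 ⊕ 1 = 14; E(K, 14) = 8.

C0 = 1, C1 = 8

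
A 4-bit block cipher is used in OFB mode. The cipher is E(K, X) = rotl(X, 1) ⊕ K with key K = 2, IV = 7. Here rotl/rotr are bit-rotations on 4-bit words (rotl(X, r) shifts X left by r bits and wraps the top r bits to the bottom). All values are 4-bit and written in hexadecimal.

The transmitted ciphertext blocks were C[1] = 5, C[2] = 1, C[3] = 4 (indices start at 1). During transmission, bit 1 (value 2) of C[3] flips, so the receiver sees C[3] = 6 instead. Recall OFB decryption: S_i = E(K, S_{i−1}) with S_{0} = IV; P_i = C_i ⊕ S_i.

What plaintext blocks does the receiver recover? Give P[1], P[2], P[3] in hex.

P[1] = 9, P[2] = A, P[3] = 3

Only C[3] changed, to 6. In OFB, a change in C_i flips the same bit in P_i only; the keystream is unaffected. Decrypting the received ciphertext:
P[1]: S = E(K, 7) = C; 5 ⊕ C = 9.
P[2]: S = E(K, C) = B; 1 ⊕ B = A.
P[3]: S = E(K, B) = 5; 6 ⊕ 5 = 3.
Blocks that differ from the original plaintext: P[3].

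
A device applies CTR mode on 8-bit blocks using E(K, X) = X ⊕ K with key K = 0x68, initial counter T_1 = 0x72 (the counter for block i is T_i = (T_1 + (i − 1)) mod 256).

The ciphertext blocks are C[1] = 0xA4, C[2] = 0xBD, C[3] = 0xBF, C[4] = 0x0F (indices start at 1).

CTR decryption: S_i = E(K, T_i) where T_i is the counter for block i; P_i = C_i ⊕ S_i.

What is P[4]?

P[4] = 0x12

P[4]: T = 0x75, S = E(K, T) = 0x1D; 0x0F ⊕ 0x1D = 0x12.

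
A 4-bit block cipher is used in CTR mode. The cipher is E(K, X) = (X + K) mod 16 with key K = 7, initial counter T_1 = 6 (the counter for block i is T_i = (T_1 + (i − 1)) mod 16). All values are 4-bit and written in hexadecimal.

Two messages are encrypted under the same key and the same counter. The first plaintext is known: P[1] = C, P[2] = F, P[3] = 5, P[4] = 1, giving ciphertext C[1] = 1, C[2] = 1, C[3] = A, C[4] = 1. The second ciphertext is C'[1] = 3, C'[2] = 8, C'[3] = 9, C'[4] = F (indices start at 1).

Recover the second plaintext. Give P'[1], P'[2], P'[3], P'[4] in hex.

P'[1] = E, P'[2] = 6, P'[3] = 6, P'[4] = F

In CTR with a reused counter, both messages share the same keystream S_i, so C_i ⊕ C'_i = P_i ⊕ P'_i and thus P'_i = P_i ⊕ C_i ⊕ C'_i.
P'[1]: C ⊕ 1 ⊕ 3 = E.
P'[2]: F ⊕ 1 ⊕ 8 = 6.
P'[3]: 5 ⊕ A ⊕ 9 = 6.
P'[4]: 1 ⊕ 1 ⊕ F = F.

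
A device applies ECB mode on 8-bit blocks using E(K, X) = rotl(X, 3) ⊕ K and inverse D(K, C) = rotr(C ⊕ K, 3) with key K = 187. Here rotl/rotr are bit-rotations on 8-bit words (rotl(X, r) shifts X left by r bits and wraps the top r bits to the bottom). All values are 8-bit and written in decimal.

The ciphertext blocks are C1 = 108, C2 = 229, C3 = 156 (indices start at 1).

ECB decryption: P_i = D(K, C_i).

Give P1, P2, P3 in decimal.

P1 = 250, P2 = 203, P3 = 228

P1: D(K, 108) = 250.
P2: D(K, 229) = 203.
P3: D(K, 156) = 228.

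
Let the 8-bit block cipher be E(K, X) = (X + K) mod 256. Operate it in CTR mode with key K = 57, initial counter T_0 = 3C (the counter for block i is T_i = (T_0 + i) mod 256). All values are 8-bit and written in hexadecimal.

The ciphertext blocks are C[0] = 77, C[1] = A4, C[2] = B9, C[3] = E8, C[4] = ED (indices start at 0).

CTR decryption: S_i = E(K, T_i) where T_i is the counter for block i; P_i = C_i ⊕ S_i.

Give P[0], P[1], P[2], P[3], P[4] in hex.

P[0]: T = 3C, S = E(K, T) = 93; 77 ⊕ 93 = E4.
P[1]: T = 3D, S = E(K, T) = 94; A4 ⊕ 94 = 30.
P[2]: T = 3E, S = E(K, T) = 95; B9 ⊕ 95 = 2C.
P[3]: T = 3F, S = E(K, T) = 96; E8 ⊕ 96 = 7E.
P[4]: T = 40, S = E(K, T) = 97; ED ⊕ 97 = 7A.

P[0] = E4, P[1] = 30, P[2] = 2C, P[3] = 7E, P[4] = 7A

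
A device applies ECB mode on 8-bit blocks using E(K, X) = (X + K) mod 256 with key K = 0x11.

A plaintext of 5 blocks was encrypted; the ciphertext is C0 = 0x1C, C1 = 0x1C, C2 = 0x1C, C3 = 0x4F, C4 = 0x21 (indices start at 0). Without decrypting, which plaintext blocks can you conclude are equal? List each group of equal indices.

ECB encrypts each block independently with the same key, so equal ciphertext blocks imply equal plaintext blocks.
C0 = C1 = C2 = 0x1C, so P0 = P1 = P2.

P0 = P1 = P2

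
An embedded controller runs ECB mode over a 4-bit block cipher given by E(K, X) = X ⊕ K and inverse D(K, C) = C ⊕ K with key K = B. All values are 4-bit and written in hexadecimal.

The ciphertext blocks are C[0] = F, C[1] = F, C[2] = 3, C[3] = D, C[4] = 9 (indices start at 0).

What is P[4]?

ECB decryption: P_i = D(K, C_i).
P[4]: D(K, 9) = 2.

P[4] = 2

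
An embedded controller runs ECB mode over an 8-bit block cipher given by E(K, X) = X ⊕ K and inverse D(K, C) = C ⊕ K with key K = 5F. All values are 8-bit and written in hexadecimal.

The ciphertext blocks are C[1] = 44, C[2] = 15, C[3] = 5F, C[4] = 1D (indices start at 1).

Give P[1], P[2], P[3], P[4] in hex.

P[1] = 1B, P[2] = 4A, P[3] = 00, P[4] = 42

ECB decryption: P_i = D(K, C_i).
P[1]: D(K, 44) = 1B.
P[2]: D(K, 15) = 4A.
P[3]: D(K, 5F) = 00.
P[4]: D(K, 1D) = 42.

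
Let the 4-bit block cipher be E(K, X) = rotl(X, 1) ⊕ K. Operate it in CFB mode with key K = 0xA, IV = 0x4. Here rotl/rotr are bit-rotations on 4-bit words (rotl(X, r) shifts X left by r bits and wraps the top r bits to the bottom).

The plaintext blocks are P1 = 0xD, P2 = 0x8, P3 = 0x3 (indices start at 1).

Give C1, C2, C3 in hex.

C1 = 0xF, C2 = 0xD, C3 = 0x2

CFB encryption: C_i = P_i ⊕ E(K, C_{i−1}), with C_{0} = IV.
C1: E(K, 0x4) = 0x2; 0xD ⊕ 0x2 = 0xF.
C2: E(K, 0xF) = 0x5; 0x8 ⊕ 0x5 = 0xD.
C3: E(K, 0xD) = 0x1; 0x3 ⊕ 0x1 = 0x2.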